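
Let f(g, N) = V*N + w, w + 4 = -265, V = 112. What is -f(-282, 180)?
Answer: -19891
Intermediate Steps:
w = -269 (w = -4 - 265 = -269)
f(g, N) = -269 + 112*N (f(g, N) = 112*N - 269 = -269 + 112*N)
-f(-282, 180) = -(-269 + 112*180) = -(-269 + 20160) = -1*19891 = -19891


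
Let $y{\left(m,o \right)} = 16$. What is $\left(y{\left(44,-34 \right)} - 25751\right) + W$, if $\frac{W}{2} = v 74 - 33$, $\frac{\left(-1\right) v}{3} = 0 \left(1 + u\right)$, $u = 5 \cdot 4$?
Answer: $-25801$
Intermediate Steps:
$u = 20$
$v = 0$ ($v = - 3 \cdot 0 \left(1 + 20\right) = - 3 \cdot 0 \cdot 21 = \left(-3\right) 0 = 0$)
$W = -66$ ($W = 2 \left(0 \cdot 74 - 33\right) = 2 \left(0 - 33\right) = 2 \left(-33\right) = -66$)
$\left(y{\left(44,-34 \right)} - 25751\right) + W = \left(16 - 25751\right) - 66 = -25735 - 66 = -25801$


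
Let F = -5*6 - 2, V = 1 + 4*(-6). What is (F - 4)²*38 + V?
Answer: 49225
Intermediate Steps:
V = -23 (V = 1 - 24 = -23)
F = -32 (F = -30 - 2 = -32)
(F - 4)²*38 + V = (-32 - 4)²*38 - 23 = (-36)²*38 - 23 = 1296*38 - 23 = 49248 - 23 = 49225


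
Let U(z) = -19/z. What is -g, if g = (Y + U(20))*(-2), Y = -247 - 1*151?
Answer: -7979/10 ≈ -797.90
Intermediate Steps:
Y = -398 (Y = -247 - 151 = -398)
g = 7979/10 (g = (-398 - 19/20)*(-2) = -7979/20*(-2) = 7979/10 ≈ 797.90)
-g = -1*7979/10 = -7979/10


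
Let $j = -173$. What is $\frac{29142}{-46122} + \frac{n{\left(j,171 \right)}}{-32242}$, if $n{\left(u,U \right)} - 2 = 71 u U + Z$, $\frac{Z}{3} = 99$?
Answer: $\frac{7993411592}{123922127} \approx 64.504$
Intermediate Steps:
$Z = 297$ ($Z = 3 \cdot 99 = 297$)
$n{\left(u,U \right)} = 299 + 71 U u$ ($n{\left(u,U \right)} = 2 + \left(71 u U + 297\right) = 2 + \left(71 U u + 297\right) = 2 + \left(297 + 71 U u\right) = 299 + 71 U u$)
$\frac{29142}{-46122} + \frac{n{\left(j,171 \right)}}{-32242} = \frac{29142}{-46122} + \frac{299 + 71 \cdot 171 \left(-173\right)}{-32242} = 29142 \left(- \frac{1}{46122}\right) + \left(299 - 2100393\right) \left(- \frac{1}{32242}\right) = - \frac{4857}{7687} - - \frac{1050047}{16121} = - \frac{4857}{7687} + \frac{1050047}{16121} = \frac{7993411592}{123922127}$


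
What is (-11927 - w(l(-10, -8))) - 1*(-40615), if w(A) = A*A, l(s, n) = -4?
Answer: 28672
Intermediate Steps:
w(A) = A²
(-11927 - w(l(-10, -8))) - 1*(-40615) = (-11927 - 1*(-4)²) - 1*(-40615) = (-11927 - 1*16) + 40615 = (-11927 - 16) + 40615 = -11943 + 40615 = 28672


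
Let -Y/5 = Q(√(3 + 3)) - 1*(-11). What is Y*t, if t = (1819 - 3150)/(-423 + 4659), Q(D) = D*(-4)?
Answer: 73205/4236 - 6655*√6/1059 ≈ 1.8885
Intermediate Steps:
Q(D) = -4*D
Y = -55 + 20*√6 (Y = -5*(-4*√(3 + 3) - 1*(-11)) = -5*(-4*√6 + 11) = -5*(11 - 4*√6) = -55 + 20*√6 ≈ -6.0102)
t = -1331/4236 ≈ -0.31421
Y*t = (-55 + 20*√6)*(-1331/4236) = 73205/4236 - 6655*√6/1059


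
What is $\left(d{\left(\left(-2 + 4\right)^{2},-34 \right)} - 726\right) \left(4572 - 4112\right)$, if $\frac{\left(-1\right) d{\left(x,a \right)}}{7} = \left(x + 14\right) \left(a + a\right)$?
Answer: $3607320$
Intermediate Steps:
$d{\left(x,a \right)} = - 14 a \left(14 + x\right)$ ($d{\left(x,a \right)} = - 7 \left(x + 14\right) \left(a + a\right) = - 7 \left(14 + x\right) 2 a = - 7 \cdot 2 a \left(14 + x\right) = - 14 a \left(14 + x\right)$)
$\left(d{\left(\left(-2 + 4\right)^{2},-34 \right)} - 726\right) \left(4572 - 4112\right) = \left(\left(-14\right) \left(-34\right) \left(14 + \left(-2 + 4\right)^{2}\right) - 726\right) \left(4572 - 4112\right) = \left(\left(-14\right) \left(-34\right) \left(14 + 2^{2}\right) - 726\right) 460 = \left(\left(-14\right) \left(-34\right) \left(14 + 4\right) - 726\right) 460 = \left(\left(-14\right) \left(-34\right) 18 - 726\right) 460 = \left(8568 - 726\right) 460 = 7842 \cdot 460 = 3607320$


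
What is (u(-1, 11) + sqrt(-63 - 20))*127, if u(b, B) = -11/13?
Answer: -1397/13 + 127*I*sqrt(83) ≈ -107.46 + 1157.0*I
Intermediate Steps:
u(b, B) = -11/13 (u(b, B) = -11*1/13 = -11/13)
(u(-1, 11) + sqrt(-63 - 20))*127 = (-11/13 + sqrt(-63 - 20))*127 = (-11/13 + sqrt(-83))*127 = (-11/13 + I*sqrt(83))*127 = -1397/13 + 127*I*sqrt(83)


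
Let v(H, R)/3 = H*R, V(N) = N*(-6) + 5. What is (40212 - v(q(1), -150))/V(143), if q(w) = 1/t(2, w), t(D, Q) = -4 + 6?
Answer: -40437/853 ≈ -47.406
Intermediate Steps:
t(D, Q) = 2
V(N) = 5 - 6*N (V(N) = -6*N + 5 = 5 - 6*N)
q(w) = 1/2
v(H, R) = 3*H*R (v(H, R) = 3*(H*R) = 3*H*R)
(40212 - v(q(1), -150))/V(143) = (40212 - 3*(-150)/2)/(5 - 6*143) = (40212 - 1*(-225))/(5 - 858) = (40212 + 225)/(-853) = 40437*(-1/853) = -40437/853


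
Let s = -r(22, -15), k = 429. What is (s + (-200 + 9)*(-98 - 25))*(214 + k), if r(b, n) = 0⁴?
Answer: 15105999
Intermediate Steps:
r(b, n) = 0
s = 0 (s = -1*0 = 0)
(s + (-200 + 9)*(-98 - 25))*(214 + k) = (0 + (-200 + 9)*(-98 - 25))*(214 + 429) = (0 - 191*(-123))*643 = (0 + 23493)*643 = 23493*643 = 15105999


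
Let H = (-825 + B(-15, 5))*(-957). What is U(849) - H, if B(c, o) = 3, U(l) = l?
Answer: -785805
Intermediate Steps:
H = 786654 (H = (-825 + 3)*(-957) = -822*(-957) = 786654)
U(849) - H = 849 - 1*786654 = 849 - 786654 = -785805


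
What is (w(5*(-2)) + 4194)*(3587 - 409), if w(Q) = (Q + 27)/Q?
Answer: 66615647/5 ≈ 1.3323e+7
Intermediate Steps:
w(Q) = (27 + Q)/Q
(w(5*(-2)) + 4194)*(3587 - 409) = ((27 + 5*(-2))/((5*(-2))) + 4194)*(3587 - 409) = ((27 - 10)/(-10) + 4194)*3178 = (-1/10*17 + 4194)*3178 = (-17/10 + 4194)*3178 = (41923/10)*3178 = 66615647/5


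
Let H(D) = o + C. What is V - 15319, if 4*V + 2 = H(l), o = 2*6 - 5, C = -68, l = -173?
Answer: -61339/4 ≈ -15335.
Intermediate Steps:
o = 7 (o = 12 - 5 = 7)
H(D) = -61 (H(D) = 7 - 68 = -61)
V = -63/4 (V = -½ + (¼)*(-61) = -½ - 61/4 = -63/4 ≈ -15.750)
V - 15319 = -63/4 - 15319 = -61339/4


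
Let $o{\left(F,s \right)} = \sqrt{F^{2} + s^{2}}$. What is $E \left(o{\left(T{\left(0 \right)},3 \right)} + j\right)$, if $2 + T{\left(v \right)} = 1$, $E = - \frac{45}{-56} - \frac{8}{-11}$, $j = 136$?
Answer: $\frac{16031}{77} + \frac{943 \sqrt{10}}{616} \approx 213.04$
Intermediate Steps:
$E = \frac{943}{616}$ ($E = \left(-45\right) \left(- \frac{1}{56}\right) - - \frac{8}{11} = \frac{45}{56} + \frac{8}{11} = \frac{943}{616} \approx 1.5308$)
$T{\left(v \right)} = -1$ ($T{\left(v \right)} = -2 + 1 = -1$)
$E \left(o{\left(T{\left(0 \right)},3 \right)} + j\right) = \frac{943 \left(\sqrt{\left(-1\right)^{2} + 3^{2}} + 136\right)}{616} = \frac{943 \left(\sqrt{1 + 9} + 136\right)}{616} = \frac{943 \left(\sqrt{10} + 136\right)}{616} = \frac{943 \left(136 + \sqrt{10}\right)}{616} = \frac{16031}{77} + \frac{943 \sqrt{10}}{616}$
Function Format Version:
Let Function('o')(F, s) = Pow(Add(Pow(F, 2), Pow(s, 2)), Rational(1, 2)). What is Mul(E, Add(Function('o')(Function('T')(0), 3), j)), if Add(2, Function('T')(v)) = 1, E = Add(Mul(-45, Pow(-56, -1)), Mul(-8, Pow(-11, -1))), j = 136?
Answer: Add(Rational(16031, 77), Mul(Rational(943, 616), Pow(10, Rational(1, 2)))) ≈ 213.04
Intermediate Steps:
E = Rational(943, 616) (E = Add(Mul(-45, Rational(-1, 56)), Mul(-8, Rational(-1, 11))) = Add(Rational(45, 56), Rational(8, 11)) = Rational(943, 616) ≈ 1.5308)
Function('T')(v) = -1 (Function('T')(v) = Add(-2, 1) = -1)
Mul(E, Add(Function('o')(Function('T')(0), 3), j)) = Mul(Rational(943, 616), Add(Pow(Add(Pow(-1, 2), Pow(3, 2)), Rational(1, 2)), 136)) = Mul(Rational(943, 616), Add(Pow(Add(1, 9), Rational(1, 2)), 136)) = Mul(Rational(943, 616), Add(Pow(10, Rational(1, 2)), 136)) = Mul(Rational(943, 616), Add(136, Pow(10, Rational(1, 2)))) = Add(Rational(16031, 77), Mul(Rational(943, 616), Pow(10, Rational(1, 2))))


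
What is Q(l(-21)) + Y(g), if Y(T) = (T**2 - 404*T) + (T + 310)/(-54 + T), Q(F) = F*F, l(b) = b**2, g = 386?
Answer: 15565413/83 ≈ 1.8754e+5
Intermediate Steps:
Q(F) = F**2
Y(T) = T**2 - 404*T + (310 + T)/(-54 + T) (Y(T) = (T**2 - 404*T) + (310 + T)/(-54 + T) = T**2 - 404*T + (310 + T)/(-54 + T))
Q(l(-21)) + Y(g) = ((-21)**2)**2 + (310 + 386**3 - 458*386**2 + 21817*386)/(-54 + 386) = 441**2 + (310 + 57512456 - 458*148996 + 8421362)/332 = 194481 + (310 + 57512456 - 68240168 + 8421362)/332 = 194481 + (1/332)*(-2306040) = 194481 - 576510/83 = 15565413/83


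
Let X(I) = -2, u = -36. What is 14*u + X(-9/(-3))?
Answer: -506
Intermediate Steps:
14*u + X(-9/(-3)) = 14*(-36) - 2 = -504 - 2 = -506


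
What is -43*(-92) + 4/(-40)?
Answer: 39559/10 ≈ 3955.9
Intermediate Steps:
-43*(-92) + 4/(-40) = 3956 + 4*(-1/40) = 3956 - ⅒ = 39559/10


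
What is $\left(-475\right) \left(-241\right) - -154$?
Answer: $114629$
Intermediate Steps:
$\left(-475\right) \left(-241\right) - -154 = 114475 + 154 = 114629$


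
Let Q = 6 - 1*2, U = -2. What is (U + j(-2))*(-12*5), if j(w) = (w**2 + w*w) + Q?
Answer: -600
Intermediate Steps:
Q = 4 (Q = 6 - 2 = 4)
j(w) = 4 + 2*w**2 (j(w) = (w**2 + w*w) + 4 = (w**2 + w**2) + 4 = 2*w**2 + 4 = 4 + 2*w**2)
(U + j(-2))*(-12*5) = (-2 + (4 + 2*(-2)**2))*(-12*5) = (-2 + (4 + 2*4))*(-60) = (-2 + (4 + 8))*(-60) = (-2 + 12)*(-60) = 10*(-60) = -600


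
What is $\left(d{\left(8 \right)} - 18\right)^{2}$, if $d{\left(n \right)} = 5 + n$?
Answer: $25$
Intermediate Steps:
$\left(d{\left(8 \right)} - 18\right)^{2} = \left(\left(5 + 8\right) - 18\right)^{2} = \left(13 - 18\right)^{2} = \left(-5\right)^{2} = 25$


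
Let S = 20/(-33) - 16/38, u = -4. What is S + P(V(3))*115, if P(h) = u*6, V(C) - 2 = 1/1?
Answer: -1731164/627 ≈ -2761.0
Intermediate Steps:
V(C) = 3 (V(C) = 2 + 1/1 = 2 + 1 = 3)
P(h) = -24 (P(h) = -4*6 = -24)
S = -644/627 (S = 20*(-1/33) - 16*1/38 = -20/33 - 8/19 = -644/627 ≈ -1.0271)
S + P(V(3))*115 = -644/627 - 24*115 = -644/627 - 2760 = -1731164/627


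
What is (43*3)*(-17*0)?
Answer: 0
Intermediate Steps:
(43*3)*(-17*0) = 129*0 = 0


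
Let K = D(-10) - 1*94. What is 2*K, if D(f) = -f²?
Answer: -388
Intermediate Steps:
K = -194 (K = -1*(-10)² - 1*94 = -1*100 - 94 = -100 - 94 = -194)
2*K = 2*(-194) = -388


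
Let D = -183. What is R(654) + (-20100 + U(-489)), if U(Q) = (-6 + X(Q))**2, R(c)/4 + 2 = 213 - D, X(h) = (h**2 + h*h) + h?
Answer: 228242177485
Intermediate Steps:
X(h) = h + 2*h**2 (X(h) = (h**2 + h**2) + h = 2*h**2 + h = h + 2*h**2)
R(c) = 1576 (R(c) = -8 + 4*(213 - 1*(-183)) = -8 + 4*(213 + 183) = -8 + 4*396 = -8 + 1584 = 1576)
U(Q) = (-6 + Q*(1 + 2*Q))**2
R(654) + (-20100 + U(-489)) = 1576 + (-20100 + (-6 - 489*(1 + 2*(-489)))**2) = 1576 + (-20100 + (-6 - 489*(1 - 978))**2) = 1576 + (-20100 + (-6 - 489*(-977))**2) = 1576 + (-20100 + (-6 + 477753)**2) = 1576 + (-20100 + 477747**2) = 1576 + (-20100 + 228242196009) = 1576 + 228242175909 = 228242177485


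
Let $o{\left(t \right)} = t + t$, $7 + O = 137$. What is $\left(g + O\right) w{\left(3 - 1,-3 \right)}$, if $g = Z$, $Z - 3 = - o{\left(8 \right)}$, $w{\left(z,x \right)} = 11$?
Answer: $1287$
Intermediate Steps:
$O = 130$ ($O = -7 + 137 = 130$)
$o{\left(t \right)} = 2 t$
$Z = -13$ ($Z = 3 - 2 \cdot 8 = 3 - 16 = -13$)
$g = -13$
$\left(g + O\right) w{\left(3 - 1,-3 \right)} = \left(-13 + 130\right) 11 = 117 \cdot 11 = 1287$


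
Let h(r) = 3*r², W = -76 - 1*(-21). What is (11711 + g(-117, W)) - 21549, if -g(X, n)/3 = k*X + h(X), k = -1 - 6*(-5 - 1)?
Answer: -120754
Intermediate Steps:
W = -55 (W = -76 + 21 = -55)
k = 35 (k = -1 - 6*(-6) = -1 + 36 = 35)
g(X, n) = -105*X - 9*X² (g(X, n) = -3*(35*X + 3*X²) = -3*(3*X² + 35*X) = -105*X - 9*X²)
(11711 + g(-117, W)) - 21549 = (11711 + 3*(-117)*(-35 - 3*(-117))) - 21549 = (11711 + 3*(-117)*(-35 + 351)) - 21549 = (11711 + 3*(-117)*316) - 21549 = (11711 - 110916) - 21549 = -99205 - 21549 = -120754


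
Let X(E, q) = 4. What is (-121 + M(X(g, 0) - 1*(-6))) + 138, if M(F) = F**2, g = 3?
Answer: 117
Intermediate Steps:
(-121 + M(X(g, 0) - 1*(-6))) + 138 = (-121 + (4 - 1*(-6))**2) + 138 = (-121 + (4 + 6)**2) + 138 = (-121 + 10**2) + 138 = (-121 + 100) + 138 = -21 + 138 = 117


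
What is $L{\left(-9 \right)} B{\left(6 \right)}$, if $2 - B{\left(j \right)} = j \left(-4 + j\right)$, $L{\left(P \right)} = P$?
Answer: $90$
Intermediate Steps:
$B{\left(j \right)} = 2 - j \left(-4 + j\right)$
$L{\left(-9 \right)} B{\left(6 \right)} = - 9 \left(2 - 6^{2} + 4 \cdot 6\right) = - 9 \left(2 - 36 + 24\right) = \left(-9\right) \left(-10\right) = 90$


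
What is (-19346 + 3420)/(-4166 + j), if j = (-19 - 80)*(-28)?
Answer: 7963/697 ≈ 11.425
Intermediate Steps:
j = 2772 (j = -99*(-28) = 2772)
(-19346 + 3420)/(-4166 + j) = (-19346 + 3420)/(-4166 + 2772) = -15926/(-1394) = -15926*(-1/1394) = 7963/697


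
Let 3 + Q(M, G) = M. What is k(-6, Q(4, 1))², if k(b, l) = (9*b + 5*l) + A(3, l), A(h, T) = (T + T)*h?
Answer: 1849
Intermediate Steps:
Q(M, G) = -3 + M
A(h, T) = 2*T*h (A(h, T) = (2*T)*h = 2*T*h)
k(b, l) = 9*b + 11*l (k(b, l) = (9*b + 5*l) + 2*l*3 = (5*l + 9*b) + 6*l = 9*b + 11*l)
k(-6, Q(4, 1))² = (9*(-6) + 11*(-3 + 4))² = (-54 + 11*1)² = (-54 + 11)² = (-43)² = 1849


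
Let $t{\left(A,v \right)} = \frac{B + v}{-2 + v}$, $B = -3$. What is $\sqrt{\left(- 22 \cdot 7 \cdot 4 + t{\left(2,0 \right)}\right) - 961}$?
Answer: $\frac{i \sqrt{6302}}{2} \approx 39.693 i$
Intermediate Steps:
$t{\left(A,v \right)} = \frac{-3 + v}{-2 + v}$
$\sqrt{\left(- 22 \cdot 7 \cdot 4 + t{\left(2,0 \right)}\right) - 961} = \sqrt{\left(- 22 \cdot 7 \cdot 4 + \frac{-3 + 0}{-2 + 0}\right) - 961} = \sqrt{\left(\left(-22\right) 28 + \frac{1}{-2} \left(-3\right)\right) - 961} = \sqrt{\left(-616 - - \frac{3}{2}\right) - 961} = \sqrt{\left(-616 + \frac{3}{2}\right) - 961} = \sqrt{- \frac{1229}{2} - 961} = \sqrt{- \frac{3151}{2}} = \frac{i \sqrt{6302}}{2}$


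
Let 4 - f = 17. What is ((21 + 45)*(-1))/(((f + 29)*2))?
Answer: -33/16 ≈ -2.0625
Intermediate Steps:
f = -13 (f = 4 - 1*17 = 4 - 17 = -13)
((21 + 45)*(-1))/(((f + 29)*2)) = ((21 + 45)*(-1))/(((-13 + 29)*2)) = (66*(-1))/((16*2)) = -66/32 = -66*1/32 = -33/16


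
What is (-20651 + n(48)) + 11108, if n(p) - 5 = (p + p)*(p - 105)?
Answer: -15010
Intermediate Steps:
n(p) = 5 + 2*p*(-105 + p) (n(p) = 5 + (p + p)*(p - 105) = 5 + (2*p)*(-105 + p) = 5 + 2*p*(-105 + p))
(-20651 + n(48)) + 11108 = (-20651 + (5 - 210*48 + 2*48²)) + 11108 = (-20651 + (5 - 10080 + 2*2304)) + 11108 = (-20651 + (5 - 10080 + 4608)) + 11108 = (-20651 - 5467) + 11108 = -26118 + 11108 = -15010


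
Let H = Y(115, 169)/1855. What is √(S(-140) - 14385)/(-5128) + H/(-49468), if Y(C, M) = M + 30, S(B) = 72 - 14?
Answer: -199/91763140 - I*√14327/5128 ≈ -2.1686e-6 - 0.023342*I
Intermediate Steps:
S(B) = 58
Y(C, M) = 30 + M
H = 199/1855 (H = (30 + 169)/1855 = 199*(1/1855) = 199/1855 ≈ 0.10728)
√(S(-140) - 14385)/(-5128) + H/(-49468) = √(58 - 14385)/(-5128) + (199/1855)/(-49468) = √(-14327)*(-1/5128) + (199/1855)*(-1/49468) = (I*√14327)*(-1/5128) - 199/91763140 = -I*√14327/5128 - 199/91763140 = -199/91763140 - I*√14327/5128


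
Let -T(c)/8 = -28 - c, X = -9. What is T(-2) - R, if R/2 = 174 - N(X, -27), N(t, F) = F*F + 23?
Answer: 1364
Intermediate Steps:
T(c) = 224 + 8*c (T(c) = -8*(-28 - c) = 224 + 8*c)
N(t, F) = 23 + F² (N(t, F) = F² + 23 = 23 + F²)
R = -1156 (R = 2*(174 - (23 + (-27)²)) = 2*(174 - (23 + 729)) = 2*(174 - 1*752) = 2*(174 - 752) = 2*(-578) = -1156)
T(-2) - R = (224 + 8*(-2)) - 1*(-1156) = (224 - 16) + 1156 = 208 + 1156 = 1364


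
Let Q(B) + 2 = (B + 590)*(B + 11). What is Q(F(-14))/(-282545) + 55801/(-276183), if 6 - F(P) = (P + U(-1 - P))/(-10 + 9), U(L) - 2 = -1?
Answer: -3281959987/15606825147 ≈ -0.21029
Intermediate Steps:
U(L) = 1 (U(L) = 2 - 1 = 1)
F(P) = 7 + P (F(P) = 6 - (P + 1)/(-10 + 9) = 6 - (1 + P)/(-1) = 6 - (1 + P)*(-1) = 6 - (-1 - P) = 6 + (1 + P) = 7 + P)
Q(B) = -2 + (11 + B)*(590 + B) (Q(B) = -2 + (B + 590)*(B + 11) = -2 + (590 + B)*(11 + B) = -2 + (11 + B)*(590 + B))
Q(F(-14))/(-282545) + 55801/(-276183) = (6488 + (7 - 14)² + 601*(7 - 14))/(-282545) + 55801/(-276183) = (6488 + (-7)² + 601*(-7))*(-1/282545) + 55801*(-1/276183) = (6488 + 49 - 4207)*(-1/282545) - 55801/276183 = 2330*(-1/282545) - 55801/276183 = -466/56509 - 55801/276183 = -3281959987/15606825147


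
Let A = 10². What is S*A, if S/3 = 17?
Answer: 5100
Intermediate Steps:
S = 51 (S = 3*17 = 51)
A = 100
S*A = 51*100 = 5100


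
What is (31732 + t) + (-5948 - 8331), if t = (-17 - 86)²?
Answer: 28062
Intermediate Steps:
t = 10609 (t = (-103)² = 10609)
(31732 + t) + (-5948 - 8331) = (31732 + 10609) + (-5948 - 8331) = 42341 - 14279 = 28062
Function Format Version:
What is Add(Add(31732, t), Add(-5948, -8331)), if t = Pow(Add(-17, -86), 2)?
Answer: 28062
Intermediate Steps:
t = 10609 (t = Pow(-103, 2) = 10609)
Add(Add(31732, t), Add(-5948, -8331)) = Add(Add(31732, 10609), Add(-5948, -8331)) = Add(42341, -14279) = 28062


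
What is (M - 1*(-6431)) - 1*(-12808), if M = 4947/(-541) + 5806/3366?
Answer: 17510411939/910503 ≈ 19232.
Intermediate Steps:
M = -6755278/910503 (M = 4947*(-1/541) + 5806*(1/3366) = -4947/541 + 2903/1683 = -6755278/910503 ≈ -7.4193)
(M - 1*(-6431)) - 1*(-12808) = (-6755278/910503 - 1*(-6431)) - 1*(-12808) = (-6755278/910503 + 6431) + 12808 = 5848689515/910503 + 12808 = 17510411939/910503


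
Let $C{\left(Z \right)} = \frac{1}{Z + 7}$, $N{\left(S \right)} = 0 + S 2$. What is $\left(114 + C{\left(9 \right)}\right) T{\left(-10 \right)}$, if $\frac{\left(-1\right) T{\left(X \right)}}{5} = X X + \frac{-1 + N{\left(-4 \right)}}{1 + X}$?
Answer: $- \frac{921625}{16} \approx -57602.0$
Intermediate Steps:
$N{\left(S \right)} = 2 S$ ($N{\left(S \right)} = 0 + 2 S = 2 S$)
$C{\left(Z \right)} = \frac{1}{7 + Z}$
$T{\left(X \right)} = - 5 X^{2} + \frac{45}{1 + X}$ ($T{\left(X \right)} = - 5 \left(X X + \frac{-1 + 2 \left(-4\right)}{1 + X}\right) = - 5 \left(X^{2} + \frac{-1 - 8}{1 + X}\right) = - 5 \left(X^{2} - \frac{9}{1 + X}\right) = - 5 X^{2} + \frac{45}{1 + X}$)
$\left(114 + C{\left(9 \right)}\right) T{\left(-10 \right)} = \left(114 + \frac{1}{7 + 9}\right) \frac{5 \left(9 - \left(-10\right)^{2} - \left(-10\right)^{3}\right)}{1 - 10} = \left(114 + \frac{1}{16}\right) \frac{5 \left(9 - 100 - -1000\right)}{-9} = \left(114 + \frac{1}{16}\right) 5 \left(- \frac{1}{9}\right) \left(9 - 100 + 1000\right) = \frac{1825 \cdot 5 \left(- \frac{1}{9}\right) 909}{16} = \frac{1825}{16} \left(-505\right) = - \frac{921625}{16}$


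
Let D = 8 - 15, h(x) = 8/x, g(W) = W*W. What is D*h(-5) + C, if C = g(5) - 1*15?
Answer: 106/5 ≈ 21.200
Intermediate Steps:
g(W) = W²
C = 10 (C = 5² - 1*15 = 25 - 15 = 10)
D = -7
D*h(-5) + C = -56/(-5) + 10 = -56*(-1)/5 + 10 = -7*(-8/5) + 10 = 56/5 + 10 = 106/5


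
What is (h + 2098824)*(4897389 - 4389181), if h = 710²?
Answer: 1322826800192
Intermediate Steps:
h = 504100
(h + 2098824)*(4897389 - 4389181) = (504100 + 2098824)*(4897389 - 4389181) = 2602924*508208 = 1322826800192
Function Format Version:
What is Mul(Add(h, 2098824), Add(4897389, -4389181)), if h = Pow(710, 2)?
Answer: 1322826800192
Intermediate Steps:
h = 504100
Mul(Add(h, 2098824), Add(4897389, -4389181)) = Mul(Add(504100, 2098824), Add(4897389, -4389181)) = Mul(2602924, 508208) = 1322826800192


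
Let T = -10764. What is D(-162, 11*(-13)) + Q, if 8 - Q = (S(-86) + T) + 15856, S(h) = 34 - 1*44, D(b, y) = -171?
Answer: -5245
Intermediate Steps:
S(h) = -10 (S(h) = 34 - 44 = -10)
Q = -5074 (Q = 8 - ((-10 - 10764) + 15856) = 8 - (-10774 + 15856) = 8 - 1*5082 = 8 - 5082 = -5074)
D(-162, 11*(-13)) + Q = -171 - 5074 = -5245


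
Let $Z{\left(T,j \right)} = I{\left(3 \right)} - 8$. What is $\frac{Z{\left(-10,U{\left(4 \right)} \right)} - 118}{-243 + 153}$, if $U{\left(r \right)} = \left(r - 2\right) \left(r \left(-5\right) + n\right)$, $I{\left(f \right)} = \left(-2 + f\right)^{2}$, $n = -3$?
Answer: $\frac{25}{18} \approx 1.3889$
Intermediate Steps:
$U{\left(r \right)} = \left(-3 - 5 r\right) \left(-2 + r\right)$ ($U{\left(r \right)} = \left(r - 2\right) \left(r \left(-5\right) - 3\right) = \left(-2 + r\right) \left(- 5 r - 3\right) = \left(-2 + r\right) \left(-3 - 5 r\right) = \left(-3 - 5 r\right) \left(-2 + r\right)$)
$Z{\left(T,j \right)} = -7$ ($Z{\left(T,j \right)} = \left(-2 + 3\right)^{2} - 8 = 1^{2} - 8 = 1 - 8 = -7$)
$\frac{Z{\left(-10,U{\left(4 \right)} \right)} - 118}{-243 + 153} = \frac{-7 - 118}{-243 + 153} = - \frac{125}{-90} = \left(-125\right) \left(- \frac{1}{90}\right) = \frac{25}{18}$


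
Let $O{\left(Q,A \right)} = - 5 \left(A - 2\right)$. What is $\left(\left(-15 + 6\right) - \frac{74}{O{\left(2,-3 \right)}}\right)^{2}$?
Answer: $\frac{89401}{625} \approx 143.04$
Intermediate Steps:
$O{\left(Q,A \right)} = 10 - 5 A$ ($O{\left(Q,A \right)} = - 5 \left(-2 + A\right) = 10 - 5 A$)
$\left(\left(-15 + 6\right) - \frac{74}{O{\left(2,-3 \right)}}\right)^{2} = \left(\left(-15 + 6\right) - \frac{74}{10 - -15}\right)^{2} = \left(-9 - \frac{74}{10 + 15}\right)^{2} = \left(-9 - \frac{74}{25}\right)^{2} = \left(- \frac{299}{25}\right)^{2} = \frac{89401}{625}$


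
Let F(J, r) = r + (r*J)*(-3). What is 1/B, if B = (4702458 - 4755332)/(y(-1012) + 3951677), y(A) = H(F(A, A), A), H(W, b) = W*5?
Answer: 11415543/52874 ≈ 215.90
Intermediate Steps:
F(J, r) = r - 3*J*r (F(J, r) = r + (J*r)*(-3) = r - 3*J*r)
H(W, b) = 5*W
y(A) = 5*A*(1 - 3*A) (y(A) = 5*(A*(1 - 3*A)) = 5*A*(1 - 3*A))
B = 52874/11415543 (B = (4702458 - 4755332)/(5*(-1012)*(1 - 3*(-1012)) + 3951677) = -52874/(5*(-1012)*(1 + 3036) + 3951677) = -52874/(5*(-1012)*3037 + 3951677) = -52874/(-15367220 + 3951677) = -52874/(-11415543) = -52874*(-1/11415543) = 52874/11415543 ≈ 0.0046318)
1/B = 1/(52874/11415543) = 11415543/52874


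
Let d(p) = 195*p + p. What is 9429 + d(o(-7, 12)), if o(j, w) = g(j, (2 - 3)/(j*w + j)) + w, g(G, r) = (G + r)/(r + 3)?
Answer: 1551669/137 ≈ 11326.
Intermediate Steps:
g(G, r) = (G + r)/(3 + r)
o(j, w) = w + (j - 1/(j + j*w))/(3 - 1/(j + j*w)) (o(j, w) = (j + (2 - 3)/(j*w + j))/(3 + (2 - 3)/(j*w + j)) + w = (j - 1/(j + j*w))/(3 - 1/(j + j*w)) + w = w + (j - 1/(j + j*w))/(3 - 1/(j + j*w)))
d(p) = 196*p
9429 + d(o(-7, 12)) = 9429 + 196*((-1 + 12*(-1 + 3*(-7)*(1 + 12)) + (-7)²*(1 + 12))/(-1 + 3*(-7)*(1 + 12))) = 9429 + 196*((-1 + 12*(-1 + 3*(-7)*13) + 49*13)/(-1 + 3*(-7)*13)) = 9429 + 196*((-1 + 12*(-1 - 273) + 637)/(-1 - 273)) = 9429 + 196*((-1 + 12*(-274) + 637)/(-274)) = 9429 + 196*(-(-1 - 3288 + 637)/274) = 9429 + 196*(-1/274*(-2652)) = 9429 + 196*(1326/137) = 9429 + 259896/137 = 1551669/137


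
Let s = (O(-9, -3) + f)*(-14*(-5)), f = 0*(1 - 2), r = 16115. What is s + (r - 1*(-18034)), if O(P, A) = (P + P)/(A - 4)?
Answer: 34329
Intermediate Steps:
O(P, A) = 2*P/(-4 + A) (O(P, A) = (2*P)/(-4 + A) = 2*P/(-4 + A))
f = 0 (f = 0*(-1) = 0)
s = 180 (s = (2*(-9)/(-4 - 3) + 0)*(-14*(-5)) = (2*(-9)/(-7) + 0)*70 = (2*(-9)*(-1/7) + 0)*70 = (18/7 + 0)*70 = (18/7)*70 = 180)
s + (r - 1*(-18034)) = 180 + (16115 - 1*(-18034)) = 180 + (16115 + 18034) = 180 + 34149 = 34329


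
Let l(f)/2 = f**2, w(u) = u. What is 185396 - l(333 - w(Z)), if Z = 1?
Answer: -35052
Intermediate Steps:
l(f) = 2*f**2
185396 - l(333 - w(Z)) = 185396 - 2*(333 - 1*1)**2 = 185396 - 2*(333 - 1)**2 = 185396 - 2*332**2 = 185396 - 2*110224 = 185396 - 1*220448 = 185396 - 220448 = -35052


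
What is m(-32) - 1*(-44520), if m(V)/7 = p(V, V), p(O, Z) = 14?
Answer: 44618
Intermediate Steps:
m(V) = 98 (m(V) = 7*14 = 98)
m(-32) - 1*(-44520) = 98 - 1*(-44520) = 98 + 44520 = 44618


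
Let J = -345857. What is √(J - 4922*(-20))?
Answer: I*√247417 ≈ 497.41*I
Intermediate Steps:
√(J - 4922*(-20)) = √(-345857 - 4922*(-20)) = √(-345857 + 98440) = √(-247417) = I*√247417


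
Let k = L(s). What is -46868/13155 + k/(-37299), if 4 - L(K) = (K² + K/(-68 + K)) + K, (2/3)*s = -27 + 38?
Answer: -239562599503/67385119380 ≈ -3.5551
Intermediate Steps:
s = 33/2 (s = 3*(-27 + 38)/2 = (3/2)*11 = 33/2 ≈ 16.500)
L(K) = 4 - K - K² - K/(-68 + K) (L(K) = 4 - ((K² + K/(-68 + K)) + K) = 4 - (K + K² + K/(-68 + K)) = 4 + (-K - K² - K/(-68 + K)) = 4 - K - K² - K/(-68 + K))
k = -117185/412 (k = (-272 - (33/2)³ + 67*(33/2)² + 71*(33/2))/(-68 + 33/2) = (-272 - 1*35937/8 + 67*(1089/4) + 2343/2)/(-103/2) = -2*(-272 - 35937/8 + 72963/4 + 2343/2)/103 = -2/103*117185/8 = -117185/412 ≈ -284.43)
-46868/13155 + k/(-37299) = -46868/13155 - 117185/412/(-37299) = -46868*1/13155 - 117185/412*(-1/37299) = -46868/13155 + 117185/15367188 = -239562599503/67385119380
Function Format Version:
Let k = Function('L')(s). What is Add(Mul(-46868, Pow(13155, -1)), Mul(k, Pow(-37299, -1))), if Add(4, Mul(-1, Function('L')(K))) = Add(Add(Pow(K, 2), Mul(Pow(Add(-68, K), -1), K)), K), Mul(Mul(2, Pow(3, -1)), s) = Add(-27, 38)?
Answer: Rational(-239562599503, 67385119380) ≈ -3.5551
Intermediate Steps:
s = Rational(33, 2) (s = Mul(Rational(3, 2), Add(-27, 38)) = Mul(Rational(3, 2), 11) = Rational(33, 2) ≈ 16.500)
Function('L')(K) = Add(4, Mul(-1, K), Mul(-1, Pow(K, 2)), Mul(-1, K, Pow(Add(-68, K), -1))) (Function('L')(K) = Add(4, Mul(-1, Add(Add(Pow(K, 2), Mul(Pow(Add(-68, K), -1), K)), K))) = Add(4, Mul(-1, Add(Add(Pow(K, 2), Mul(K, Pow(Add(-68, K), -1))), K))) = Add(4, Mul(-1, Add(K, Pow(K, 2), Mul(K, Pow(Add(-68, K), -1))))) = Add(4, Add(Mul(-1, K), Mul(-1, Pow(K, 2)), Mul(-1, K, Pow(Add(-68, K), -1)))) = Add(4, Mul(-1, K), Mul(-1, Pow(K, 2)), Mul(-1, K, Pow(Add(-68, K), -1))))
k = Rational(-117185, 412) (k = Mul(Pow(Add(-68, Rational(33, 2)), -1), Add(-272, Mul(-1, Pow(Rational(33, 2), 3)), Mul(67, Pow(Rational(33, 2), 2)), Mul(71, Rational(33, 2)))) = Mul(Pow(Rational(-103, 2), -1), Add(-272, Mul(-1, Rational(35937, 8)), Mul(67, Rational(1089, 4)), Rational(2343, 2))) = Mul(Rational(-2, 103), Add(-272, Rational(-35937, 8), Rational(72963, 4), Rational(2343, 2))) = Mul(Rational(-2, 103), Rational(117185, 8)) = Rational(-117185, 412) ≈ -284.43)
Add(Mul(-46868, Pow(13155, -1)), Mul(k, Pow(-37299, -1))) = Add(Mul(-46868, Pow(13155, -1)), Mul(Rational(-117185, 412), Pow(-37299, -1))) = Add(Mul(-46868, Rational(1, 13155)), Mul(Rational(-117185, 412), Rational(-1, 37299))) = Add(Rational(-46868, 13155), Rational(117185, 15367188)) = Rational(-239562599503, 67385119380)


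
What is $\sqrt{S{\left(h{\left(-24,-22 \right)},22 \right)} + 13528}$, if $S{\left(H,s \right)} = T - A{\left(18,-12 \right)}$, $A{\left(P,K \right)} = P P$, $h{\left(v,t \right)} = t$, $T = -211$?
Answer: $\sqrt{12993} \approx 113.99$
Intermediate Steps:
$A{\left(P,K \right)} = P^{2}$
$S{\left(H,s \right)} = -535$ ($S{\left(H,s \right)} = -211 - 18^{2} = -211 - 324 = -535$)
$\sqrt{S{\left(h{\left(-24,-22 \right)},22 \right)} + 13528} = \sqrt{-535 + 13528} = \sqrt{12993}$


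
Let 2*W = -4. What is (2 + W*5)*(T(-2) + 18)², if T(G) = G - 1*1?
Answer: -1800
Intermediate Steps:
W = -2 (W = (½)*(-4) = -2)
T(G) = -1 + G (T(G) = G - 1 = -1 + G)
(2 + W*5)*(T(-2) + 18)² = (2 - 2*5)*((-1 - 2) + 18)² = (2 - 10)*(-3 + 18)² = -8*15² = -8*225 = -1800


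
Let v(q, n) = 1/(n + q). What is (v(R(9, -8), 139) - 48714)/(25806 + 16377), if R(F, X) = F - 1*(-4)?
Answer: -7404527/6411816 ≈ -1.1548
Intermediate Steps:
R(F, X) = 4 + F (R(F, X) = F + 4 = 4 + F)
(v(R(9, -8), 139) - 48714)/(25806 + 16377) = (1/(139 + (4 + 9)) - 48714)/(25806 + 16377) = (1/(139 + 13) - 48714)/42183 = (1/152 - 48714)*(1/42183) = -7404527/152*1/42183 = -7404527/6411816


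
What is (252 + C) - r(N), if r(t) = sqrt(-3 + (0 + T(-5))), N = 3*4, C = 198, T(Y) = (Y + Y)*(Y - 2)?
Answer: 450 - sqrt(67) ≈ 441.81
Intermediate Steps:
T(Y) = 2*Y*(-2 + Y) (T(Y) = (2*Y)*(-2 + Y) = 2*Y*(-2 + Y))
N = 12
r(t) = sqrt(67) (r(t) = sqrt(-3 + (0 + 2*(-5)*(-2 - 5))) = sqrt(-3 + (0 + 2*(-5)*(-7))) = sqrt(-3 + (0 + 70)) = sqrt(-3 + 70) = sqrt(67))
(252 + C) - r(N) = (252 + 198) - sqrt(67) = 450 - sqrt(67)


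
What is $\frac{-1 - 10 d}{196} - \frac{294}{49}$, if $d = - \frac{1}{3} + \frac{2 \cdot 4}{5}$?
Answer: $- \frac{3569}{588} \approx -6.0697$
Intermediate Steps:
$d = \frac{19}{15}$ ($d = \left(-1\right) \frac{1}{3} + 8 \cdot \frac{1}{5} = - \frac{1}{3} + \frac{8}{5} = \frac{19}{15} \approx 1.2667$)
$\frac{-1 - 10 d}{196} - \frac{294}{49} = \frac{-1 - \frac{38}{3}}{196} - \frac{294}{49} = \left(-1 - \frac{38}{3}\right) \frac{1}{196} - 6 = \left(- \frac{41}{3}\right) \frac{1}{196} - 6 = - \frac{41}{588} - 6 = - \frac{3569}{588}$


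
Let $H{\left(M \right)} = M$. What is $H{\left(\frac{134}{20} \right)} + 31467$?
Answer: $\frac{314737}{10} \approx 31474.0$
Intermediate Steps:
$H{\left(\frac{134}{20} \right)} + 31467 = \frac{134}{20} + 31467 = 134 \cdot \frac{1}{20} + 31467 = \frac{67}{10} + 31467 = \frac{314737}{10}$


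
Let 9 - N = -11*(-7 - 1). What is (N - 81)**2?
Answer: 25600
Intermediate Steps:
N = -79 (N = 9 - (-11)*(-7 - 1) = 9 - (-11)*(-8) = 9 - 1*88 = 9 - 88 = -79)
(N - 81)**2 = (-79 - 81)**2 = (-160)**2 = 25600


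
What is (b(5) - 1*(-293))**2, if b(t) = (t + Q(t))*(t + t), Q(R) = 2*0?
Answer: 117649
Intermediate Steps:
Q(R) = 0
b(t) = 2*t**2 (b(t) = (t + 0)*(t + t) = t*(2*t) = 2*t**2)
(b(5) - 1*(-293))**2 = (2*5**2 - 1*(-293))**2 = (2*25 + 293)**2 = (50 + 293)**2 = 343**2 = 117649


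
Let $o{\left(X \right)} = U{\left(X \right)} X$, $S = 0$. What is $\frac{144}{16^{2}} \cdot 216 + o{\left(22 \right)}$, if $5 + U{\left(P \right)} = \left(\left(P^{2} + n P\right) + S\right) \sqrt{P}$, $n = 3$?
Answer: $\frac{23}{2} + 12100 \sqrt{22} \approx 56766.0$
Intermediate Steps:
$U{\left(P \right)} = -5 + \sqrt{P} \left(P^{2} + 3 P\right)$ ($U{\left(P \right)} = -5 + \left(\left(P^{2} + 3 P\right) + 0\right) \sqrt{P} = -5 + \left(P^{2} + 3 P\right) \sqrt{P} = -5 + \sqrt{P} \left(P^{2} + 3 P\right)$)
$o{\left(X \right)} = X \left(-5 + X^{\frac{5}{2}} + 3 X^{\frac{3}{2}}\right)$ ($o{\left(X \right)} = \left(-5 + X^{\frac{5}{2}} + 3 X^{\frac{3}{2}}\right) X = X \left(-5 + X^{\frac{5}{2}} + 3 X^{\frac{3}{2}}\right)$)
$\frac{144}{16^{2}} \cdot 216 + o{\left(22 \right)} = \frac{144}{16^{2}} \cdot 216 + 22 \left(-5 + 22^{\frac{5}{2}} + 3 \cdot 22^{\frac{3}{2}}\right) = \frac{144}{256} \cdot 216 + 22 \left(-5 + 484 \sqrt{22} + 3 \cdot 22 \sqrt{22}\right) = 144 \cdot \frac{1}{256} \cdot 216 + 22 \left(-5 + 484 \sqrt{22} + 66 \sqrt{22}\right) = \frac{9}{16} \cdot 216 + 22 \left(-5 + 550 \sqrt{22}\right) = \frac{243}{2} - \left(110 - 12100 \sqrt{22}\right) = \frac{23}{2} + 12100 \sqrt{22}$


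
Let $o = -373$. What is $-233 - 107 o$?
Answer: $39678$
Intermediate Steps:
$-233 - 107 o = -233 - -39911 = -233 + 39911 = 39678$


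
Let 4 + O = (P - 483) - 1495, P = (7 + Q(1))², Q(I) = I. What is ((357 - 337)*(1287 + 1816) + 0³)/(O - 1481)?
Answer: -62060/3399 ≈ -18.258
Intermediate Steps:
P = 64 (P = (7 + 1)² = 8² = 64)
O = -1918 (O = -4 + ((64 - 483) - 1495) = -4 + (-419 - 1495) = -4 - 1914 = -1918)
((357 - 337)*(1287 + 1816) + 0³)/(O - 1481) = ((357 - 337)*(1287 + 1816) + 0³)/(-1918 - 1481) = (20*3103 + 0)/(-3399) = (62060 + 0)*(-1/3399) = 62060*(-1/3399) = -62060/3399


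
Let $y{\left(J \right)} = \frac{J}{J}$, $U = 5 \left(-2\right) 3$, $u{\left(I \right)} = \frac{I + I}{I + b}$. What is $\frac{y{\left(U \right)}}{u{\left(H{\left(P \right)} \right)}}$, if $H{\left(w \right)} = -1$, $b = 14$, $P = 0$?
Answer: $- \frac{13}{2} \approx -6.5$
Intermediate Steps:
$u{\left(I \right)} = \frac{2 I}{14 + I}$ ($u{\left(I \right)} = \frac{I + I}{I + 14} = \frac{2 I}{14 + I}$)
$U = -30$ ($U = \left(-10\right) 3 = -30$)
$y{\left(J \right)} = 1$
$\frac{y{\left(U \right)}}{u{\left(H{\left(P \right)} \right)}} = 1 \frac{1}{2 \left(-1\right) \frac{1}{14 - 1}} = 1 \frac{1}{2 \left(-1\right) \frac{1}{13}} = 1 \frac{1}{- \frac{2}{13}} = 1 \left(- \frac{13}{2}\right) = - \frac{13}{2}$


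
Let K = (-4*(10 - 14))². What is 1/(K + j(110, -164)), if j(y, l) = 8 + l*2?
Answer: -1/64 ≈ -0.015625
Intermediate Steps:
j(y, l) = 8 + 2*l
K = 256 (K = (-4*(-4))² = 16² = 256)
1/(K + j(110, -164)) = 1/(256 + (8 + 2*(-164))) = 1/(256 + (8 - 328)) = 1/(256 - 320) = 1/(-64) = -1/64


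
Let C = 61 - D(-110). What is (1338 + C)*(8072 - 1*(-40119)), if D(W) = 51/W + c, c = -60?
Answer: 703330121/10 ≈ 7.0333e+7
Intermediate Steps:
D(W) = -60 + 51/W (D(W) = 51/W - 60 = -60 + 51/W)
C = 13361/110 (C = 61 - (-60 + 51/(-110)) = 61 - (-60 + 51*(-1/110)) = 61 - (-60 - 51/110) = 61 - 1*(-6651/110) = 61 + 6651/110 = 13361/110 ≈ 121.46)
(1338 + C)*(8072 - 1*(-40119)) = (1338 + 13361/110)*(8072 - 1*(-40119)) = 160541*(8072 + 40119)/110 = (160541/110)*48191 = 703330121/10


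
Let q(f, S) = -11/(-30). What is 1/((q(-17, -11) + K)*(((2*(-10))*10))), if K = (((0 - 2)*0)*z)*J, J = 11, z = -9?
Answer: -3/220 ≈ -0.013636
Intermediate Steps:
q(f, S) = 11/30 (q(f, S) = -11*(-1/30) = 11/30)
K = 0 (K = (((0 - 2)*0)*(-9))*11 = (-2*0*(-9))*11 = (0*(-9))*11 = 0*11 = 0)
1/((q(-17, -11) + K)*(((2*(-10))*10))) = 1/((11/30 + 0)*(((2*(-10))*10))) = 1/((11/30)*((-20*10))) = (30/11)/(-200) = (30/11)*(-1/200) = -3/220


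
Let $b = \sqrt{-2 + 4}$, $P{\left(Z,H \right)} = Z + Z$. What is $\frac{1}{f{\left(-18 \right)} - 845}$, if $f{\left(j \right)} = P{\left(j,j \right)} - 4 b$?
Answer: $- \frac{881}{776129} + \frac{4 \sqrt{2}}{776129} \approx -0.0011278$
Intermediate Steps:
$P{\left(Z,H \right)} = 2 Z$
$b = \sqrt{2} \approx 1.4142$
$f{\left(j \right)} = - 4 \sqrt{2} + 2 j$ ($f{\left(j \right)} = 2 j - 4 \sqrt{2} = - 4 \sqrt{2} + 2 j$)
$\frac{1}{f{\left(-18 \right)} - 845} = \frac{1}{\left(- 4 \sqrt{2} + 2 \left(-18\right)\right) - 845} = \frac{1}{\left(- 4 \sqrt{2} - 36\right) - 845} = \frac{1}{\left(-36 - 4 \sqrt{2}\right) - 845} = \frac{1}{-881 - 4 \sqrt{2}}$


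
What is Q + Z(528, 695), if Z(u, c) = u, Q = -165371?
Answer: -164843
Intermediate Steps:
Q + Z(528, 695) = -165371 + 528 = -164843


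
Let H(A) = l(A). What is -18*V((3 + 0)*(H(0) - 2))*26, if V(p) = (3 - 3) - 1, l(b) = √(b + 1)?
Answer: 468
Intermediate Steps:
l(b) = √(1 + b)
H(A) = √(1 + A)
V(p) = -1 (V(p) = 0 - 1 = -1)
-18*V((3 + 0)*(H(0) - 2))*26 = -18*(-1)*26 = 18*26 = 468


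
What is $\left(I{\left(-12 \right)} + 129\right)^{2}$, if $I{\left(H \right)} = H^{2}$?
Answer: $74529$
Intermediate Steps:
$\left(I{\left(-12 \right)} + 129\right)^{2} = \left(\left(-12\right)^{2} + 129\right)^{2} = \left(144 + 129\right)^{2} = 273^{2} = 74529$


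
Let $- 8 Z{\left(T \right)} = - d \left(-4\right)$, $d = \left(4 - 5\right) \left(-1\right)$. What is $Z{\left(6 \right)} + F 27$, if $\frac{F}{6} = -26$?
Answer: $- \frac{8425}{2} \approx -4212.5$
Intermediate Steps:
$F = -156$ ($F = 6 \left(-26\right) = -156$)
$d = 1$ ($d = \left(-1\right) \left(-1\right) = 1$)
$Z{\left(T \right)} = - \frac{1}{2}$ ($Z{\left(T \right)} = - \frac{\left(-1\right) 1 \left(-4\right)}{8} = - \frac{\left(-1\right) \left(-4\right)}{8} = \left(- \frac{1}{8}\right) 4 = - \frac{1}{2}$)
$Z{\left(6 \right)} + F 27 = - \frac{1}{2} - 4212 = - \frac{8425}{2}$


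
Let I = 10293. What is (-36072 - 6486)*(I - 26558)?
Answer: 692205870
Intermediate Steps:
(-36072 - 6486)*(I - 26558) = (-36072 - 6486)*(10293 - 26558) = -42558*(-16265) = 692205870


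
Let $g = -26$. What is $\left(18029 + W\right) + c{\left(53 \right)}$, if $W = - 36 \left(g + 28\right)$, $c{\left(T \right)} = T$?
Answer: $18010$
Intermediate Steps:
$W = -72$ ($W = - 36 \left(-26 + 28\right) = \left(-36\right) 2 = -72$)
$\left(18029 + W\right) + c{\left(53 \right)} = \left(18029 - 72\right) + 53 = 17957 + 53 = 18010$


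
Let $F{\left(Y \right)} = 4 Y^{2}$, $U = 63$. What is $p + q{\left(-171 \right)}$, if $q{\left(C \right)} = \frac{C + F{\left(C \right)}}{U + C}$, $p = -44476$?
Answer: $- \frac{546689}{12} \approx -45557.0$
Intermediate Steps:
$q{\left(C \right)} = \frac{C + 4 C^{2}}{63 + C}$
$p + q{\left(-171 \right)} = -44476 - \frac{171 \left(1 + 4 \left(-171\right)\right)}{63 - 171} = -44476 - \frac{171 \left(1 - 684\right)}{-108} = -44476 - \left(- \frac{19}{12}\right) \left(-683\right) = -44476 - \frac{12977}{12} = - \frac{546689}{12}$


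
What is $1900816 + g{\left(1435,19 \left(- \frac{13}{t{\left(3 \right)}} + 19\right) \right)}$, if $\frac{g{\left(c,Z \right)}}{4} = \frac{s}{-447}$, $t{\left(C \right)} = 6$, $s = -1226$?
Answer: $\frac{849669656}{447} \approx 1.9008 \cdot 10^{6}$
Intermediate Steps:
$g{\left(c,Z \right)} = \frac{4904}{447}$ ($g{\left(c,Z \right)} = 4 \left(- \frac{1226}{-447}\right) = 4 \left(\left(-1226\right) \left(- \frac{1}{447}\right)\right) = 4 \cdot \frac{1226}{447} = \frac{4904}{447}$)
$1900816 + g{\left(1435,19 \left(- \frac{13}{t{\left(3 \right)}} + 19\right) \right)} = 1900816 + \frac{4904}{447} = \frac{849669656}{447}$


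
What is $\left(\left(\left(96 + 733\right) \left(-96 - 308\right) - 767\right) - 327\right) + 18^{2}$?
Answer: $-335686$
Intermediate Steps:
$\left(\left(\left(96 + 733\right) \left(-96 - 308\right) - 767\right) - 327\right) + 18^{2} = \left(\left(829 \left(-404\right) - 767\right) - 327\right) + 324 = \left(\left(-334916 - 767\right) - 327\right) + 324 = \left(-335683 - 327\right) + 324 = -336010 + 324 = -335686$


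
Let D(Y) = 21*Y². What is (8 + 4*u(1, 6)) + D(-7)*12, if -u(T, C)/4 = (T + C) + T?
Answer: 12228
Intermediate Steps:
u(T, C) = -8*T - 4*C (u(T, C) = -4*((T + C) + T) = -4*((C + T) + T) = -4*(C + 2*T) = -8*T - 4*C)
(8 + 4*u(1, 6)) + D(-7)*12 = (8 + 4*(-8*1 - 4*6)) + (21*(-7)²)*12 = (8 + 4*(-8 - 24)) + (21*49)*12 = (8 + 4*(-32)) + 1029*12 = (8 - 128) + 12348 = -120 + 12348 = 12228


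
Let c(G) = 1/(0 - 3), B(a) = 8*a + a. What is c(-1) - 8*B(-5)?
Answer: 1079/3 ≈ 359.67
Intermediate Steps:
B(a) = 9*a
c(G) = -1/3 (c(G) = 1/(-3) = -1/3)
c(-1) - 8*B(-5) = -1/3 - 72*(-5) = -1/3 - 8*(-45) = -1/3 + 360 = 1079/3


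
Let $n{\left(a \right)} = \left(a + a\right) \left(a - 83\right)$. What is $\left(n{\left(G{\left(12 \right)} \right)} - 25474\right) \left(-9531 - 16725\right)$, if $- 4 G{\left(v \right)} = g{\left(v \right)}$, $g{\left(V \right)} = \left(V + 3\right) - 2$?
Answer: $654125574$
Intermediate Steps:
$g{\left(V \right)} = 1 + V$ ($g{\left(V \right)} = \left(3 + V\right) - 2 = 1 + V$)
$G{\left(v \right)} = - \frac{1}{4} - \frac{v}{4}$ ($G{\left(v \right)} = - \frac{1 + v}{4} = - \frac{1}{4} - \frac{v}{4}$)
$n{\left(a \right)} = 2 a \left(-83 + a\right)$
$\left(n{\left(G{\left(12 \right)} \right)} - 25474\right) \left(-9531 - 16725\right) = \left(2 \left(- \frac{1}{4} - 3\right) \left(-83 - \frac{13}{4}\right) - 25474\right) \left(-9531 - 16725\right) = \left(2 \left(- \frac{1}{4} - 3\right) \left(-83 - \frac{13}{4}\right) - 25474\right) \left(-26256\right) = \left(2 \left(- \frac{13}{4}\right) \left(-83 - \frac{13}{4}\right) - 25474\right) \left(-26256\right) = \left(2 \left(- \frac{13}{4}\right) \left(- \frac{345}{4}\right) - 25474\right) \left(-26256\right) = \left(\frac{4485}{8} - 25474\right) \left(-26256\right) = \left(- \frac{199307}{8}\right) \left(-26256\right) = 654125574$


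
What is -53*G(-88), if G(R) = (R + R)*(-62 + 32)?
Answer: -279840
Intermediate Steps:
G(R) = -60*R (G(R) = (2*R)*(-30) = -60*R)
-53*G(-88) = -(-3180)*(-88) = -53*5280 = -279840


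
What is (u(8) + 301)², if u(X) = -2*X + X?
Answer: 85849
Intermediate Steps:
u(X) = -X
(u(8) + 301)² = (-1*8 + 301)² = (-8 + 301)² = 293² = 85849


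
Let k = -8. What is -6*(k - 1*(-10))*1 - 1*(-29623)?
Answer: 29611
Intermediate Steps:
-6*(k - 1*(-10))*1 - 1*(-29623) = -6*(-8 - 1*(-10))*1 - 1*(-29623) = -6*(-8 + 10)*1 + 29623 = -6*2*1 + 29623 = -12*1 + 29623 = -12 + 29623 = 29611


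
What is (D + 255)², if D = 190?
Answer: 198025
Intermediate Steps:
(D + 255)² = (190 + 255)² = 445² = 198025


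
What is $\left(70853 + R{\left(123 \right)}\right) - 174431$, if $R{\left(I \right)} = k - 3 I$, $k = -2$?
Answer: $-103949$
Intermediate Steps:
$R{\left(I \right)} = -2 - 3 I$
$\left(70853 + R{\left(123 \right)}\right) - 174431 = \left(70853 - 371\right) - 174431 = 70482 - 174431 = -103949$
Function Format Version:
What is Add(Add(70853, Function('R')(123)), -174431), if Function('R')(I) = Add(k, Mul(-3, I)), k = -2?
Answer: -103949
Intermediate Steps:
Function('R')(I) = Add(-2, Mul(-3, I))
Add(Add(70853, Function('R')(123)), -174431) = Add(Add(70853, Add(-2, Mul(-3, 123))), -174431) = Add(Add(70853, Add(-2, -369)), -174431) = Add(Add(70853, -371), -174431) = Add(70482, -174431) = -103949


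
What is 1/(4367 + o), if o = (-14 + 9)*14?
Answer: 1/4297 ≈ 0.00023272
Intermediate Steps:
o = -70 (o = -5*14 = -70)
1/(4367 + o) = 1/(4367 - 70) = 1/4297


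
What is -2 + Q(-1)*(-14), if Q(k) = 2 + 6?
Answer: -114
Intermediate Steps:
Q(k) = 8
-2 + Q(-1)*(-14) = -2 + 8*(-14) = -2 - 112 = -114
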